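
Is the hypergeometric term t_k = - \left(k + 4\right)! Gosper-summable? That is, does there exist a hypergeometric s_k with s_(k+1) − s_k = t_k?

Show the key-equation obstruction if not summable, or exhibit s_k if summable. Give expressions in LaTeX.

Ratio r(k) = k + 5.
Normal form (A,B,C) = (k + 5, 1, 1).
Set up (k + 5)·f(k+1) − (1)·f(k) − (1) = 0.
d = -1 from the (1,0,0) case.
d = -1 < 0 ⇒ no nonzero polynomial f; not summable.

No; the degree bound rules out any f.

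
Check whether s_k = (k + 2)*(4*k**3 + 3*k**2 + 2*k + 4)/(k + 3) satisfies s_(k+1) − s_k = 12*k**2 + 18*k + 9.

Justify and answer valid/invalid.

Invalid: residual (-8*k**3 - 51*k**2 - 61*k - 23)/(k**2 + 7*k + 12) ≠ 0.

s_(k+1) = (4*k**4 + 27*k**3 + 65*k**2 + 73*k + 39)/(k + 4)
s_(k+1) − s_k = (12*k**4 + 94*k**3 + 228*k**2 + 218*k + 85)/(k**2 + 7*k + 12)
(s_(k+1) − s_k) − t_k = (-8*k**3 - 51*k**2 - 61*k - 23)/(k**2 + 7*k + 12)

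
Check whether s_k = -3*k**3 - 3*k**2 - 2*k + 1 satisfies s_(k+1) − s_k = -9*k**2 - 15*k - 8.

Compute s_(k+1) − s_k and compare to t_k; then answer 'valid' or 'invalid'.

s_(k+1) = -3*k**3 - 12*k**2 - 17*k - 7
s_(k+1) − s_k = -9*k**2 - 15*k - 8
(s_(k+1) − s_k) − t_k = 0

Valid — Δs_k = t_k.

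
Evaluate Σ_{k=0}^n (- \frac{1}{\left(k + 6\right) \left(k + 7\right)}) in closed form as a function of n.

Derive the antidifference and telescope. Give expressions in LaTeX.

S(n) = \frac{- n - 1}{6 \left(n + 7\right)}

Step 1: r(k) = (k + 6)/(k + 8).
A = k + 6, B = k + 8, C = 1.
Solve (k + 6)·f(k+1) − (k + 7)·f(k) = 1.
From deg A=1, deg B=1, deg C=0: d=1.
Match coefficients ⇒ f(k) = k/6.
Then R = B(k−1)f/C = k*(k + 7)/6, so s_k = R(k)·t_k = -k/(6*k + 36).
Δs = -1/(k**2 + 13*k + 42), as required.
Evaluate: s_(n+1) = (-n - 1)/(6*(n + 7)); subtract s_(0) = 0 ⇒ S(n) = (-n - 1)/(6*(n + 7)).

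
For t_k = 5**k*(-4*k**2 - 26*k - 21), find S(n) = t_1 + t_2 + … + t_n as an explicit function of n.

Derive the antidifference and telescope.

The ratio is 5*(4*k**2 + 34*k + 51)/(4*k**2 + 26*k + 21).
Gosper form: A/B · C(k+1)/C(k) with A=5, B=1, C=k**2 + 13*k/2 + 21/4.
Set up (5)·f(k+1) − (1)·f(k) − (k**2 + 13*k/2 + 21/4) = 0.
Degrees (0,0,2) ⇒ d ≤ 2.
Coefficient equations give f(k) = (k**2 + 4*k - 1)/4.
Get s_k = R·t_k = 5**k*(-k**2 - 4*k + 1) with R(k) = B(k−1)f(k)/C(k) = (k**2 + 4*k - 1)/(4*k**2 + 26*k + 21).
s_(k+1) − s_k = 5**k*(-4*k**2 - 26*k - 21) = t_k.
Telescope: S(n) = s_(n+1) − s_(1) = 5**(n + 1)*(-n**2 - 6*n - 4) − (-20) = -5*5**n*n**2 - 30*5**n*n - 20*5**n + 20.

S(n) = -5*5**n*n**2 - 30*5**n*n - 20*5**n + 20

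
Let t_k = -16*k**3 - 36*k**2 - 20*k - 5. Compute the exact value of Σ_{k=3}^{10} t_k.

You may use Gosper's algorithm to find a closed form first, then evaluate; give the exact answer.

t_(k+1)/t_k = (16*k**3 + 84*k**2 + 140*k + 77)/(16*k**3 + 36*k**2 + 20*k + 5).
Normal form (A,B,C) = (1, 1, k**3 + 9*k**2/4 + 5*k/4 + 5/16).
Set up (1)·f(k+1) − (1)·f(k) − (k**3 + 9*k**2/4 + 5*k/4 + 5/16) = 0.
deg f ≤ 4 (via 0,0,3).
Match coefficients ⇒ f(k) = k*(4*k**3 + 4*k**2 - 4*k + 1)/16.
Then R = B(k−1)f/C = k*(4*k**3 + 4*k**2 - 4*k + 1)/(16*k**3 + 36*k**2 + 20*k + 5), so s_k = R(k)·t_k = k*(-4*k**3 - 4*k**2 + 4*k - 1).
Verify: -16*k**3 - 36*k**2 - 20*k - 5 matches t_k.
Telescoping: Σ = s_(11) − s_(3) = -63415 − (-399) = -63016.

Σ = -63016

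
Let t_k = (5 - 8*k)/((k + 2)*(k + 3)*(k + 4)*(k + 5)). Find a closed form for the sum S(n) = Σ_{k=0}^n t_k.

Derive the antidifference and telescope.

Ratio r(k) = (k + 2)*(8*k + 3)/((k + 6)*(8*k - 5)).
Factor: A=k + 2; B=k + 6; C=k - 5/8.
Solve (k + 2)·f(k+1) − (k + 5)·f(k) = k - 5/8.
d = 3 from the (1,1,1) case.
Solving with deg f ≤ 3: f(k) = k*(k - 5)*(k + 14)/192.
Then R = B(k−1)f/C = k*(k - 5)*(k + 5)*(k + 14)/(24*(8*k - 5)), so s_k = R(k)·t_k = k*(-k**2 - 9*k + 70)/(24*(k + 2)*(k + 3)*(k + 4)).
s_(k+1) − s_k = (5 - 8*k)/(k**4 + 14*k**3 + 71*k**2 + 154*k + 120) = t_k.
Evaluate: s_(n+1) = (-n**3 - 12*n**2 + 49*n + 60)/(24*(n**3 + 12*n**2 + 47*n + 60)); subtract s_(0) = 0 ⇒ S(n) = (-n**3 - 12*n**2 + 49*n + 60)/(24*(n**3 + 12*n**2 + 47*n + 60)).

S(n) = (-n**3 - 12*n**2 + 49*n + 60)/(24*(n**3 + 12*n**2 + 47*n + 60))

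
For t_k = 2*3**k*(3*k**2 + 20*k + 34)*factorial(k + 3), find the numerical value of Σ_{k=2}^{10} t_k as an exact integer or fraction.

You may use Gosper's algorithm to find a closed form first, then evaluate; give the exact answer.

Step 1: r(k) = 3*(3*k**3 + 38*k**2 + 161*k + 228)/(3*k**2 + 20*k + 34).
Gosper form: A/B · C(k+1)/C(k) with A=3*k + 12, B=1, C=k**2 + 20*k/3 + 34/3.
Key eq: (3*k + 12)·f(k+1) = (1)·f(k) + (k**2 + 20*k/3 + 34/3).
Bound: deg f ≤ 1.
Match coefficients ⇒ f(k) = (k + 2)/3.
Get s_k = R·t_k = 2*3**k*(k + 2)*factorial(k + 3) with R(k) = B(k−1)f(k)/C(k) = (k + 2)/(3*k**2 + 20*k + 34).
Verify: 2*3**k*(3*k**2 + 20*k + 34)*factorial(k + 3) matches t_k.
Evaluate s at k=11 and k=2: 401527691531366400 and 8640; difference 401527691531357760.

Σ = 401527691531357760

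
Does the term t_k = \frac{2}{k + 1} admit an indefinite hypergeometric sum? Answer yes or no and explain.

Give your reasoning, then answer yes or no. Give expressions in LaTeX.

Compute t_(k+1)/t_k: get (k + 1)/(k + 2).
Gosper form: A/B · C(k+1)/C(k) with A=k + 1, B=k + 2, C=1.
Need (k + 1)·f(k+1) − (k + 1)·f(k) = 1.
Bound: deg f ≤ 0.
f = c0 ⇒ A·f(k+1) − B(k−1)·f(k) − C = -1. The system {-1 = 0} is inconsistent; no antidifference.

No — the linear system for f has no solution.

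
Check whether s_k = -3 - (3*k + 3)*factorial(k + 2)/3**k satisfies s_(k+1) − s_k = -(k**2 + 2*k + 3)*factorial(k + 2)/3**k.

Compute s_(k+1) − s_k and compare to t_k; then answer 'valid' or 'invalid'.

s_(k+1) = -3**(-k - 1)*(3*k + 6)*factorial(k + 3) - 3
s_(k+1) − s_k = -(k**2 + 2*k + 3)*factorial(k + 2)/3**k
(s_(k+1) − s_k) − t_k = 0

Valid — Δs_k = t_k.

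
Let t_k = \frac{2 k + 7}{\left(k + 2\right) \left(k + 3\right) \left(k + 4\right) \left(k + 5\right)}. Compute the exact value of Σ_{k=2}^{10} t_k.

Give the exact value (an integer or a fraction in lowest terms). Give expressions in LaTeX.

Σ = 19/520

Step 1: r(k) = (k + 2)*(2*k + 9)/((k + 6)*(2*k + 7)).
Take A(k)=k + 2, B(k)=k + 6, C(k)=k + 7/2.
Set up (k + 2)·f(k+1) − (k + 5)·f(k) − (k + 7/2) = 0.
deg f ≤ 3 (via 1,1,1).
Coefficient equations give f(k) = k*(k + 3)*(k + 6)/16.
Get s_k = R·t_k = k*(k + 6)/(8*(k**2 + 6*k + 8)) with R(k) = B(k−1)f(k)/C(k) = k*(k + 3)*(k + 5)*(k + 6)/(8*(2*k + 7)).
s_(k+1) − s_k = (2*k + 7)/(k**4 + 14*k**3 + 71*k**2 + 154*k + 120) = t_k.
Sum = s_(11) − s_(2); s_(11) = 187/1560, s_(2) = 1/12 ⇒ 19/520.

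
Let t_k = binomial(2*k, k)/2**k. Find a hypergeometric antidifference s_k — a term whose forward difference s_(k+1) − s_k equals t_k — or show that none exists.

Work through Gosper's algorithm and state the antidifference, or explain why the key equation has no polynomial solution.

t_(k+1)/t_k = (2*k + 1)/(k + 1).
Take A(k)=2*k + 1, B(k)=k + 1, C(k)=1.
Solve (2*k + 1)·f(k+1) − (k)·f(k) = 1.
Degrees (1,1,0) ⇒ d ≤ -1.
Negative degree bound (-1): no f exists, t_k not Gosper-summable.

none — t_k is not Gosper-summable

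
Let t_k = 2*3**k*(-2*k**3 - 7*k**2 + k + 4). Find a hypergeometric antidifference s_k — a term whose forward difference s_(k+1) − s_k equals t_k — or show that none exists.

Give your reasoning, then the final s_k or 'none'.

s_k = 2*3**k*(-k**3 + k**2 + 2*k - 1)

Compute t_(k+1)/t_k: get 3*(2*k**3 + 13*k**2 + 19*k + 4)/(2*k**3 + 7*k**2 - k - 4).
Normal form (A,B,C) = (3, 1, k**3 + 7*k**2/2 - k/2 - 2).
Key eq: (3)·f(k+1) = (1)·f(k) + (k**3 + 7*k**2/2 - k/2 - 2).
Bound: deg f ≤ 3.
Solving with deg f ≤ 3: f(k) = (k**3 - k**2 - 2*k + 1)/2.
R(k) = B(k−1)·f(k)/C(k) = (k**3 - k**2 - 2*k + 1)/(2*k**3 + 7*k**2 - k - 4); s_k = R·t_k = 2*3**k*(-k**3 + k**2 + 2*k - 1).
Verify: 2*3**k*(-2*k**3 - 7*k**2 + k + 4) matches t_k.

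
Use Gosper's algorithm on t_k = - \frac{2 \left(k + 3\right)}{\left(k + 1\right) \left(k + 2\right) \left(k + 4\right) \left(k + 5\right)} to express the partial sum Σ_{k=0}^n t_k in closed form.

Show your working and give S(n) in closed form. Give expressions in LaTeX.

Compute t_(k+1)/t_k: get (k + 1)*(k + 4)**2/((k + 3)**2*(k + 6)).
A = k + 1, B = k + 6, C = k**2 + 6*k + 9.
Need (k + 1)·f(k+1) − (k + 5)·f(k) = k**2 + 6*k + 9.
From deg A=1, deg B=1, deg C=2: d=4.
Solve for f: f(k) = k*(k + 2)*(k + 3)*(k + 5)/8 (degree 4 ≤ 4).
R(k) = B(k−1)·f(k)/C(k) = k*(k + 2)*(k + 5)**2/(8*(k + 3)); s_k = R·t_k = k*(-k - 5)/(4*(k**2 + 5*k + 4)).
s_(k+1) − s_k = 2*(-k - 3)/(k**4 + 12*k**3 + 49*k**2 + 78*k + 40) = t_k.
Σ_(k=0)^n t_k = s_(n+1) − s_(0) = ((-n**2 - 7*n - 6)/(4*(n**2 + 7*n + 10))) − (0), i.e. (-n**2 - 7*n - 6)/(4*(n**2 + 7*n + 10)).

S(n) = \frac{- n^{2} - 7 n - 6}{4 \left(n^{2} + 7 n + 10\right)}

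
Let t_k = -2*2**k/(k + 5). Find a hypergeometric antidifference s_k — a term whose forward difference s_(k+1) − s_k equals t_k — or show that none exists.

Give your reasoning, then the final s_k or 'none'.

Compute t_(k+1)/t_k: get 2*(k + 5)/(k + 6).
A = 2*k + 10, B = k + 6, C = 1.
Key eq: (2*k + 10)·f(k+1) = (k + 5)·f(k) + (1).
From deg A=1, deg B=1, deg C=0: d=-1.
deg f ≤ -1 is impossible — no certificate.

none (Gosper's algorithm certifies no s_k)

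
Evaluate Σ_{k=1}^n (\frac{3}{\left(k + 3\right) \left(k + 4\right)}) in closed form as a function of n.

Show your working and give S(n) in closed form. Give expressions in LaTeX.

S(n) = \frac{3 n}{4 \left(n + 4\right)}

Compute t_(k+1)/t_k: get (k + 3)/(k + 5).
Factor: A=k + 3; B=k + 5; C=1.
Key eq: (k + 3)·f(k+1) = (k + 4)·f(k) + (1).
From deg A=1, deg B=1, deg C=0: d=1.
A polynomial solution: f(k) = k/3.
Get s_k = R·t_k = k/(k + 3) with R(k) = B(k−1)f(k)/C(k) = k*(k + 4)/3.
Check: Δs_k = 3/(k**2 + 7*k + 12). ✓
Σ_(k=1)^n t_k = s_(n+1) − s_(1) = ((n + 1)/(n + 4)) − (1/4), i.e. 3*n/(4*(n + 4)).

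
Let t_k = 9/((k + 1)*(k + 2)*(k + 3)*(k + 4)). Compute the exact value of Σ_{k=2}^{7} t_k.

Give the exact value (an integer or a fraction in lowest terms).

Step 1: r(k) = (k + 1)/(k + 5).
Take A(k)=k + 1, B(k)=k + 5, C(k)=1.
f must satisfy (k + 1)·f(k+1) − (k + 4)·f(k) = 1.
Bound: deg f ≤ 3.
Solving with deg f ≤ 3: f(k) = k*(k**2 + 6*k + 11)/18.
R(k) = B(k−1)·f(k)/C(k) = k*(k + 4)*(k**2 + 6*k + 11)/18; s_k = R·t_k = k*(k**2 + 6*k + 11)/(2*(k + 1)*(k + 2)*(k + 3)).
s_(k+1) − s_k = 9/(k**4 + 10*k**3 + 35*k**2 + 50*k + 24) = t_k.
Telescoping: Σ = s_(8) − s_(2) = 82/165 − (9/20) = 31/660.

Σ = 31/660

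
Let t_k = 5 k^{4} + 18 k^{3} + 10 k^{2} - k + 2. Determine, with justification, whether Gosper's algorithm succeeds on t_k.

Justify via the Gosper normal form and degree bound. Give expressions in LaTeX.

Ratio r(k) = (5*k**4 + 38*k**3 + 94*k**2 + 93*k + 34)/(5*k**4 + 18*k**3 + 10*k**2 - k + 2).
So A=1 and B=1, with C=k**4 + 18*k**3/5 + 2*k**2 - k/5 + 2/5.
Need (1)·f(k+1) − (1)·f(k) = k**4 + 18*k**3/5 + 2*k**2 - k/5 + 2/5.
Degrees (0,0,4) ⇒ d ≤ 5.
A polynomial solution: f(k) = k*(k + 1)*(k**3 + k**2 - 5*k + 4)/5.
So s_k = (B(k−1)f/C)·t_k = (k*(k**3 + k**2 - 5*k + 4)/(5*k**3 + 13*k**2 - 3*k + 2))·t_k = k*(k**4 + 2*k**3 - 4*k**2 - k + 4).
Check: Δs_k = 5*k**4 + 18*k**3 + 10*k**2 - k + 2. ✓

Yes. s_k = k \left(k^{4} + 2 k^{3} - 4 k^{2} - k + 4\right).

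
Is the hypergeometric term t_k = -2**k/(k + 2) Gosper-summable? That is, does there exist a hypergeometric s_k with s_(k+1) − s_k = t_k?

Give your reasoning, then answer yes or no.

No — key equation has no polynomial f.

Step 1: r(k) = 2*(k + 2)/(k + 3).
Gosper form: A/B · C(k+1)/C(k) with A=2*k + 4, B=k + 3, C=1.
Need (2*k + 4)·f(k+1) − (k + 2)·f(k) = 1.
d = -1 from the (1,1,0) case.
d = -1 < 0 ⇒ no nonzero polynomial f; not summable.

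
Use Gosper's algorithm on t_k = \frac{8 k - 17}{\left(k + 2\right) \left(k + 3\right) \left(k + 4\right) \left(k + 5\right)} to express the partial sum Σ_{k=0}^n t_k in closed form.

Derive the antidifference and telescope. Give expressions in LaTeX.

r(k) = (k + 2)*(8*k - 9)/((k + 6)*(8*k - 17)) after simplifying.
Take A(k)=k + 2, B(k)=k + 6, C(k)=k - 17/8.
Key eq: (k + 2)·f(k+1) = (k + 5)·f(k) + (k - 17/8).
Bound: deg f ≤ 3.
Coefficient equations give f(k) = -k*(k**2 + 9*k + 58)/64.
Certificate R = B(k−1)f/C = -k*(k + 5)*(k**2 + 9*k + 58)/(8*(8*k - 17)) gives s_k = k*(-k**2 - 9*k - 58)/(8*(k + 2)*(k + 3)*(k + 4)).
s_(k+1) − s_k = (8*k - 17)/(k**4 + 14*k**3 + 71*k**2 + 154*k + 120) = t_k.
Σ_(k=0)^n t_k = s_(n+1) − s_(0) = ((-n**3 - 12*n**2 - 79*n - 68)/(8*(n**3 + 12*n**2 + 47*n + 60))) − (0), i.e. (-n**3 - 12*n**2 - 79*n - 68)/(8*(n**3 + 12*n**2 + 47*n + 60)).

S(n) = \frac{- n^{3} - 12 n^{2} - 79 n - 68}{8 \left(n^{3} + 12 n^{2} + 47 n + 60\right)}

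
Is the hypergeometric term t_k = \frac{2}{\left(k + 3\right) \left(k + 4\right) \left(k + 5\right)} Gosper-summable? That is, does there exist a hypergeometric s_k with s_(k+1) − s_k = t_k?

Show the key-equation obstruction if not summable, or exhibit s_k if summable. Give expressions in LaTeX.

r(k) = (k + 3)/(k + 6) after simplifying.
So A=k + 3 and B=k + 6, with C=1.
Need (k + 3)·f(k+1) − (k + 5)·f(k) = 1.
Bound: deg f ≤ 2.
A polynomial solution: f(k) = k*(k + 7)/24.
So s_k = (B(k−1)f/C)·t_k = (k*(k + 5)*(k + 7)/24)·t_k = k*(k + 7)/(12*(k + 3)*(k + 4)).
s_(k+1) − s_k = 2/(k**3 + 12*k**2 + 47*k + 60) = t_k.

Yes. s_k = \frac{k \left(k + 7\right)}{12 \left(k + 3\right) \left(k + 4\right)}.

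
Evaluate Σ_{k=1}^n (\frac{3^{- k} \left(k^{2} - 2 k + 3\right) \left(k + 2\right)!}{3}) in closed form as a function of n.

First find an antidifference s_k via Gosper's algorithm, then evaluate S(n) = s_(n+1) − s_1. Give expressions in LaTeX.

r(k) = (k + 3)*(-2*k + (k + 1)**2 + 1)/(3*(k**2 - 2*k + 3)) after simplifying.
So A=k/3 + 1 and B=1, with C=k**2 - 2*k + 3.
Solve (k/3 + 1)·f(k+1) − (1)·f(k) = k**2 - 2*k + 3.
Degrees (1,0,2) ⇒ d ≤ 1.
Solving with deg f ≤ 1: f(k) = 3*(k - 3).
Then R = B(k−1)f/C = 3*(k - 3)/(k**2 - 2*k + 3), so s_k = R(k)·t_k = (k - 3)*factorial(k + 2)/3**k.
Verify: (k**2 - 2*k + 3)*factorial(k + 2)/(3*3**k) matches t_k.
s_(n+1) = 3**(-n - 1)*(n - 2)*factorial(n + 3) and s_(1) = -4, so S(n) = 4 + n*factorial(n + 3)/(3*3**n) - 2*factorial(n + 3)/(3*3**n).

S(n) = 4 + \frac{3^{- n} n \left(n + 3\right)!}{3} - \frac{2 \cdot 3^{- n} \left(n + 3\right)!}{3}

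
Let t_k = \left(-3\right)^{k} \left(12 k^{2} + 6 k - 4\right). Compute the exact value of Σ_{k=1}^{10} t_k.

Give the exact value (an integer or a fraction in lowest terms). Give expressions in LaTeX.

Σ = 58281366

Step 1: r(k) = 3*(-6*k**2 - 15*k - 7)/(6*k**2 + 3*k - 2).
Normal form (A,B,C) = (-3, 1, k**2 + k/2 - 1/3).
Need (-3)·f(k+1) − (1)·f(k) = k**2 + k/2 - 1/3.
deg f ≤ 2 (via 0,0,2).
A polynomial solution: f(k) = -(3*k**2 - 3*k - 1)/12.
Certificate R = B(k−1)f/C = -(3*k**2 - 3*k - 1)/(2*(6*k**2 + 3*k - 2)) gives s_k = (-3)**k*(-3*k**2 + 3*k + 1).
Verify: (-3)**k*(12*k**2 + 6*k - 4) matches t_k.
Telescoping: Σ = s_(11) − s_(1) = 58281363 − (-3) = 58281366.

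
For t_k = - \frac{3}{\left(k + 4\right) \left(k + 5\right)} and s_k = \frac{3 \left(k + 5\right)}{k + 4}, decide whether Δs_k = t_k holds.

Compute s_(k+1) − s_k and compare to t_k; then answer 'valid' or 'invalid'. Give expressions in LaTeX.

Valid: the claim telescopes to t_k.

s_(k+1) = 3*(k + 6)/(k + 5)
s_(k+1) − s_k = -3/(k**2 + 9*k + 20)
(s_(k+1) − s_k) − t_k = 0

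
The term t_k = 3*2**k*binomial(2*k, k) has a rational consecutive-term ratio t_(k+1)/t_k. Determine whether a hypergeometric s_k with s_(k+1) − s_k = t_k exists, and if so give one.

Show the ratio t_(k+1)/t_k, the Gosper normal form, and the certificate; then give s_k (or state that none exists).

no hypergeometric antidifference exists

The ratio is 4*(2*k + 1)/(k + 1).
Factor: A=8*k + 4; B=k + 1; C=1.
Key eq: (8*k + 4)·f(k+1) = (k)·f(k) + (1).
Degrees (1,1,0) ⇒ d ≤ -1.
deg f ≤ -1 is impossible — no certificate.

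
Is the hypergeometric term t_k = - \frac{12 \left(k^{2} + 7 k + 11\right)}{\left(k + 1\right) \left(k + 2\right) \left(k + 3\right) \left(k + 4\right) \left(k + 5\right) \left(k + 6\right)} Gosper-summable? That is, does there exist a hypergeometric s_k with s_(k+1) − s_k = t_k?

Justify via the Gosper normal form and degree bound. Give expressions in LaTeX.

Yes. s_k = \frac{4 k \left(- k^{2} - 9 k - 23\right)}{15 \left(k^{3} + 9 k^{2} + 23 k + 15\right)}.

Compute t_(k+1)/t_k: get (k + 1)*(7*k + (k + 1)**2 + 18)/((k + 7)*(k**2 + 7*k + 11)).
Factor: A=k + 1; B=k + 7; C=k**2 + 7*k + 11.
f must satisfy (k + 1)·f(k+1) − (k + 6)·f(k) = k**2 + 7*k + 11.
d = 5 from the (1,1,2) case.
Match coefficients ⇒ f(k) = k*(k + 2)*(k + 4)*(k**2 + 9*k + 23)/45.
Then R = B(k−1)f/C = k*(k + 2)*(k + 4)*(k + 6)*(k**2 + 9*k + 23)/(45*(k**2 + 7*k + 11)), so s_k = R(k)·t_k = 4*k*(-k**2 - 9*k - 23)/(15*(k**3 + 9*k**2 + 23*k + 15)).
Verify: 12*(-k**2 - 7*k - 11)/(k**6 + 21*k**5 + 175*k**4 + 735*k**3 + 1624*k**2 + 1764*k + 720) matches t_k.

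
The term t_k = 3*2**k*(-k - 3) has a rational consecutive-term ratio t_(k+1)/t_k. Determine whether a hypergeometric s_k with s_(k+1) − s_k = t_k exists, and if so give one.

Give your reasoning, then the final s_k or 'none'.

s_k = 3*2**k*(-k - 1)

The ratio is 2*(k + 4)/(k + 3).
So A=2 and B=1, with C=k + 3.
Solve (2)·f(k+1) − (1)·f(k) = k + 3.
From deg A=0, deg B=0, deg C=1: d=1.
Solving with deg f ≤ 1: f(k) = k + 1.
R(k) = B(k−1)·f(k)/C(k) = (k + 1)/(k + 3); s_k = R·t_k = 3*2**k*(-k - 1).
s_(k+1) − s_k = 3*2**k*(-k - 3) = t_k.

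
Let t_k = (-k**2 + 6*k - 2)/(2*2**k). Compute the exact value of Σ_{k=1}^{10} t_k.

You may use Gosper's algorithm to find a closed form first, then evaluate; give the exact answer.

Σ = 1043/512

Ratio r(k) = (k**2 - 4*k - 3)/(2*(k**2 - 6*k + 2)).
Factor: A=1/2; B=1; C=k**2 - 6*k + 2.
Solve (1/2)·f(k+1) − (1)·f(k) = k**2 - 6*k + 2.
deg f ≤ 2 (via 0,0,2).
A polynomial solution: f(k) = -2*(k**2 - 4*k - 1).
Then R = B(k−1)f/C = -2*(k**2 - 4*k - 1)/(k**2 - 6*k + 2), so s_k = R(k)·t_k = (k**2 - 4*k - 1)/2**k.
Check: Δs_k = (-k**2 + 6*k - 2)/(2*2**k). ✓
Sum = s_(11) − s_(1); s_(11) = 19/512, s_(1) = -2 ⇒ 1043/512.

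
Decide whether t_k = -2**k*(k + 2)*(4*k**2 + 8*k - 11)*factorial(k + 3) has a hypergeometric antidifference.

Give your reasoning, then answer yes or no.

Yes. s_k = -2**k*(k - 2)*(2*k + 1)*factorial(k + 3).

Step 1: r(k) = 2*(k + 3)*(k + 4)*(8*k + 4*(k + 1)**2 - 3)/((k + 2)*(4*k**2 + 8*k - 11)).
Take A(k)=2*k + 8, B(k)=1, C(k)=k**3 + 4*k**2 + 5*k/4 - 11/2.
Set up (2*k + 8)·f(k+1) − (1)·f(k) − (k**3 + 4*k**2 + 5*k/4 - 11/2) = 0.
Degrees (1,0,3) ⇒ d ≤ 2.
Coefficient equations give f(k) = (k - 2)*(2*k + 1)/4.
So s_k = (B(k−1)f/C)·t_k = ((k - 2)*(2*k + 1)/((k + 2)*(4*k**2 + 8*k - 11)))·t_k = -2**k*(k - 2)*(2*k + 1)*factorial(k + 3).
Δs = -2**k*(k + 2)*(4*k**2 + 8*k - 11)*factorial(k + 3), as required.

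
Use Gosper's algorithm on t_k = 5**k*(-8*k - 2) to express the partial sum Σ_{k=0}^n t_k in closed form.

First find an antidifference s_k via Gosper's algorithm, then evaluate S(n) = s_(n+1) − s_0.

r(k) = 5*(4*k + 5)/(4*k + 1) after simplifying.
Gosper form: A/B · C(k+1)/C(k) with A=5, B=1, C=k + 1/4.
Key eq: (5)·f(k+1) = (1)·f(k) + (k + 1/4).
d = 1 from the (0,0,1) case.
Coefficient equations give f(k) = (k - 1)/4.
R(k) = B(k−1)·f(k)/C(k) = (k - 1)/(4*k + 1); s_k = R·t_k = 2*5**k*(1 - k).
Δs = 5**k*(-8*k - 2), as required.
s_(n+1) = -10*5**n*n and s_(0) = 2, so S(n) = -10*5**n*n - 2.

S(n) = -10*5**n*n - 2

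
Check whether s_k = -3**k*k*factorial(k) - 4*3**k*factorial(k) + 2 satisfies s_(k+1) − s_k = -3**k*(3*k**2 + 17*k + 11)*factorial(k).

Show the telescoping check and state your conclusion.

Valid: the claim telescopes to t_k.

s_(k+1) = -3*3**k*k**2*factorial(k) - 18*3**k*k*factorial(k) - 15*3**k*factorial(k) + 2
s_(k+1) − s_k = -3**k*(3*k**2 + 17*k + 11)*factorial(k)
(s_(k+1) − s_k) − t_k = 0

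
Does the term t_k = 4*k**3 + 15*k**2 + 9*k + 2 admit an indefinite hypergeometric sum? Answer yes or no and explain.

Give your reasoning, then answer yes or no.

Yes. s_k = k**2*(k**2 + 3*k - 2).

Compute t_(k+1)/t_k: get (4*k**3 + 27*k**2 + 51*k + 30)/(4*k**3 + 15*k**2 + 9*k + 2).
Factor: A=1; B=1; C=k**3 + 15*k**2/4 + 9*k/4 + 1/2.
f must satisfy (1)·f(k+1) − (1)·f(k) = k**3 + 15*k**2/4 + 9*k/4 + 1/2.
deg f ≤ 4 (via 0,0,3).
Solve for f: f(k) = k**2*(k**2 + 3*k - 2)/4 (degree 4 ≤ 4).
R(k) = B(k−1)·f(k)/C(k) = k**2*(k**2 + 3*k - 2)/(4*k**3 + 15*k**2 + 9*k + 2); s_k = R·t_k = k**2*(k**2 + 3*k - 2).
s_(k+1) − s_k = 4*k**3 + 15*k**2 + 9*k + 2 = t_k.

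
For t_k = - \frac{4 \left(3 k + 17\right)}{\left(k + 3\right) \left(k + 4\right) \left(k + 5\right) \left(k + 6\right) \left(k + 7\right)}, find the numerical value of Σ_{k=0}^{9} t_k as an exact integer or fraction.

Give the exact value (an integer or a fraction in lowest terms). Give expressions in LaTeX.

Compute t_(k+1)/t_k: get (k + 3)*(3*k + 20)/((k + 8)*(3*k + 17)).
A = k + 3, B = k + 8, C = k + 17/3.
f must satisfy (k + 3)·f(k+1) − (k + 7)·f(k) = k + 17/3.
d = 4 from the (1,1,1) case.
A polynomial solution: f(k) = k*(k + 5)*(k**2 + 13*k + 54)/216.
So s_k = (B(k−1)f/C)·t_k = (k*(k + 5)*(k + 7)*(k**2 + 13*k + 54)/(72*(3*k + 17)))·t_k = k*(-k**2 - 13*k - 54)/(18*(k**3 + 13*k**2 + 54*k + 72)).
Δs = 4*(-3*k - 17)/(k**5 + 25*k**4 + 245*k**3 + 1175*k**2 + 2754*k + 2520), as required.
Telescoping: Σ = s_(10) − s_(0) = -355/6552 − (0) = -355/6552.

Σ = -355/6552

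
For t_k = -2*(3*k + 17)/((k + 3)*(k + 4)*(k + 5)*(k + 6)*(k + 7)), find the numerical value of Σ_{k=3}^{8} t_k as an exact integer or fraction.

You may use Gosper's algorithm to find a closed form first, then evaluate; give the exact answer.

Ratio r(k) = (k + 3)*(3*k + 20)/((k + 8)*(3*k + 17)).
A = k + 3, B = k + 8, C = k + 17/3.
f must satisfy (k + 3)·f(k+1) − (k + 7)·f(k) = k + 17/3.
d = 4 from the (1,1,1) case.
Solve for f: f(k) = k*(k + 5)*(k**2 + 13*k + 54)/216 (degree 4 ≤ 4).
So s_k = (B(k−1)f/C)·t_k = (k*(k + 5)*(k + 7)*(k**2 + 13*k + 54)/(72*(3*k + 17)))·t_k = k*(-k**2 - 13*k - 54)/(36*(k**3 + 13*k**2 + 54*k + 72)).
Δs = 2*(-3*k - 17)/(k**5 + 25*k**4 + 245*k**3 + 1175*k**2 + 2754*k + 2520), as required.
Telescoping: Σ = s_(9) − s_(3) = -7/260 − (-17/756) = -109/24570.

Σ = -109/24570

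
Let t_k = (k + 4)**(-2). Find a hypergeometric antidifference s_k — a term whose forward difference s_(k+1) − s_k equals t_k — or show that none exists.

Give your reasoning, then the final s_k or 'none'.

r(k) = (k + 4)**2/(k + 5)**2 after simplifying.
A = k**2 + 8*k + 16, B = k**2 + 10*k + 25, C = 1.
f must satisfy (k**2 + 8*k + 16)·f(k+1) − (k**2 + 8*k + 16)·f(k) = 1.
deg f ≤ 0 (via 2,2,0).
Put f(k) = c0: A·f(k+1) − B(k−1)·f(k) − C = -1; need -1 = 0 — inconsistent ⇒ no f, not summable.

none — t_k is not Gosper-summable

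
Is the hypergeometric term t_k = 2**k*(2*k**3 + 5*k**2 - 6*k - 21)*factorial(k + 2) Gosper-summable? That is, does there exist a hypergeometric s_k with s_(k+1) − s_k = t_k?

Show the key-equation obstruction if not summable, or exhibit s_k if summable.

Yes. s_k = 2**k*(k - 3)*(k + 1)*factorial(k + 2).

r(k) = 2*(2*k**4 + 17*k**3 + 43*k**2 + 10*k - 60)/(2*k**3 + 5*k**2 - 6*k - 21) after simplifying.
A = 2*k + 6, B = 1, C = k**3 + 5*k**2/2 - 3*k - 21/2.
Set up (2*k + 6)·f(k+1) − (1)·f(k) − (k**3 + 5*k**2/2 - 3*k - 21/2) = 0.
d = 2 from the (1,0,3) case.
A polynomial solution: f(k) = (k - 3)*(k + 1)/2.
Certificate R = B(k−1)f/C = (k - 3)*(k + 1)/(2*k**3 + 5*k**2 - 6*k - 21) gives s_k = 2**k*(k - 3)*(k + 1)*factorial(k + 2).
Verify: 2**k*(2*k**3 + 5*k**2 - 6*k - 21)*factorial(k + 2) matches t_k.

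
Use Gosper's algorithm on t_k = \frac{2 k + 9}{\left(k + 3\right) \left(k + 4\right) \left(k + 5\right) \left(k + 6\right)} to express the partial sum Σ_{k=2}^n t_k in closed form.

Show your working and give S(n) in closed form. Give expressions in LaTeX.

Ratio r(k) = (k + 3)*(2*k + 11)/((k + 7)*(2*k + 9)).
Take A(k)=k + 3, B(k)=k + 7, C(k)=k + 9/2.
Set up (k + 3)·f(k+1) − (k + 6)·f(k) − (k + 9/2) = 0.
Degrees (1,1,1) ⇒ d ≤ 3.
Solve for f: f(k) = k*(k + 4)*(k + 8)/30 (degree 3 ≤ 3).
Then R = B(k−1)f/C = k*(k + 4)*(k + 6)*(k + 8)/(15*(2*k + 9)), so s_k = R(k)·t_k = k*(k + 8)/(15*(k**2 + 8*k + 15)).
Verify: (2*k + 9)/(k**4 + 18*k**3 + 119*k**2 + 342*k + 360) matches t_k.
Σ_(k=2)^n t_k = s_(n+1) − s_(2) = ((n**2 + 10*n + 9)/(15*(n**2 + 10*n + 24))) − (4/105), i.e. (n**2 + 10*n - 11)/(35*(n**2 + 10*n + 24)).

S(n) = \frac{n^{2} + 10 n - 11}{35 \left(n^{2} + 10 n + 24\right)}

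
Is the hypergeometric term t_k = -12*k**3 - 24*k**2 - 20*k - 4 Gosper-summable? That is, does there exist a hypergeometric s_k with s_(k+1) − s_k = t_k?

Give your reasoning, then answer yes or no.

Yes. s_k = k*(-3*k**3 - 2*k**2 - k + 2).

t_(k+1)/t_k = (3*k**3 + 15*k**2 + 26*k + 15)/(3*k**3 + 6*k**2 + 5*k + 1).
So A=1 and B=1, with C=k**3 + 2*k**2 + 5*k/3 + 1/3.
Key eq: (1)·f(k+1) = (1)·f(k) + (k**3 + 2*k**2 + 5*k/3 + 1/3).
Bound: deg f ≤ 4.
Match coefficients ⇒ f(k) = k*(3*k**3 + 2*k**2 + k - 2)/12.
R(k) = B(k−1)·f(k)/C(k) = k*(3*k**3 + 2*k**2 + k - 2)/(4*(3*k**3 + 6*k**2 + 5*k + 1)); s_k = R·t_k = k*(-3*k**3 - 2*k**2 - k + 2).
s_(k+1) − s_k = -12*k**3 - 24*k**2 - 20*k - 4 = t_k.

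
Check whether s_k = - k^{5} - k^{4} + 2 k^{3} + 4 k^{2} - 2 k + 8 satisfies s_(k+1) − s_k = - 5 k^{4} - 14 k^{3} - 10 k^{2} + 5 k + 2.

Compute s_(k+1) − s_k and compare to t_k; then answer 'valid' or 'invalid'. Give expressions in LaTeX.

Valid: the claim telescopes to t_k.

s_(k+1) = -k**5 - 6*k**4 - 12*k**3 - 6*k**2 + 3*k + 10
s_(k+1) − s_k = -5*k**4 - 14*k**3 - 10*k**2 + 5*k + 2
(s_(k+1) − s_k) − t_k = 0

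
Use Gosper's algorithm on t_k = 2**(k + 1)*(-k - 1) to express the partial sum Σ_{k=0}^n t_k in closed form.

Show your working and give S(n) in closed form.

S(n) = -4*2**n*n - 2

The ratio is 2*(k + 2)/(k + 1).
Take A(k)=2, B(k)=1, C(k)=k + 1.
Need (2)·f(k+1) − (1)·f(k) = k + 1.
d = 1 from the (0,0,1) case.
Solving with deg f ≤ 1: f(k) = k - 1.
Get s_k = R·t_k = 2**(k + 1)*(1 - k) with R(k) = B(k−1)f(k)/C(k) = (k - 1)/(k + 1).
s_(k+1) − s_k = 2**(k + 1)*(-k - 1) = t_k.
s_(n+1) = -2**(n + 2)*n and s_(0) = 2, so S(n) = -4*2**n*n - 2.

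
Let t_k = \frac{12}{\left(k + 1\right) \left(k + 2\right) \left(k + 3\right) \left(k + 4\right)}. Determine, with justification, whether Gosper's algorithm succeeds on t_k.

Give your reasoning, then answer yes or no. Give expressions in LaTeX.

Yes. s_k = \frac{2 k \left(k^{2} + 6 k + 11\right)}{3 \left(k + 1\right) \left(k + 2\right) \left(k + 3\right)}.

Compute t_(k+1)/t_k: get (k + 1)/(k + 5).
Gosper form: A/B · C(k+1)/C(k) with A=k + 1, B=k + 5, C=1.
Set up (k + 1)·f(k+1) − (k + 4)·f(k) − (1) = 0.
Bound: deg f ≤ 3.
Coefficient equations give f(k) = k*(k**2 + 6*k + 11)/18.
Get s_k = R·t_k = 2*k*(k**2 + 6*k + 11)/(3*(k + 1)*(k + 2)*(k + 3)) with R(k) = B(k−1)f(k)/C(k) = k*(k + 4)*(k**2 + 6*k + 11)/18.
Δs = 12/(k**4 + 10*k**3 + 35*k**2 + 50*k + 24), as required.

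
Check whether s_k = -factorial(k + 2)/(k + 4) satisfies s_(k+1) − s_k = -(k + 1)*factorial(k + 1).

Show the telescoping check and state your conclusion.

s_(k+1) = -factorial(k + 3)/(k + 5)
s_(k+1) − s_k = -(k**2 + 6*k + 7)*factorial(k + 2)/((k + 4)*(k + 5))
(s_(k+1) − s_k) − t_k = 2*(k**2 + 5*k + 3)*factorial(k + 1)/((k + 4)*(k + 5))

Invalid: residual 2*(k**2 + 5*k + 3)*factorial(k + 1)/((k + 4)*(k + 5)) ≠ 0.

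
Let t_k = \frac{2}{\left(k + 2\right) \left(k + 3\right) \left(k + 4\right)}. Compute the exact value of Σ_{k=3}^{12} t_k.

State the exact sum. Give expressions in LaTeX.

Σ = 7/240

Ratio r(k) = (k + 2)/(k + 5).
So A=k + 2 and B=k + 5, with C=1.
Set up (k + 2)·f(k+1) − (k + 4)·f(k) − (1) = 0.
deg f ≤ 2 (via 1,1,0).
Solve for f: f(k) = k*(k + 5)/12 (degree 2 ≤ 2).
Certificate R = B(k−1)f/C = k*(k + 4)*(k + 5)/12 gives s_k = k*(k + 5)/(6*(k + 2)*(k + 3)).
Verify: 2/(k**3 + 9*k**2 + 26*k + 24) matches t_k.
Sum = s_(13) − s_(3); s_(13) = 13/80, s_(3) = 2/15 ⇒ 7/240.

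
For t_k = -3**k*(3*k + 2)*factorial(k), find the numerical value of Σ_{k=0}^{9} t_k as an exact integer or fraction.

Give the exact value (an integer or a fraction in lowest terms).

Σ = -214277011199

Compute t_(k+1)/t_k: get 3*(k + 1)*(3*k + 5)/(3*k + 2).
Gosper form: A/B · C(k+1)/C(k) with A=3*k + 3, B=1, C=k + 2/3.
f must satisfy (3*k + 3)·f(k+1) − (1)·f(k) = k + 2/3.
d = 0 from the (1,0,1) case.
Solve for f: f(k) = 1/3 (degree 0 ≤ 0).
Get s_k = R·t_k = -3**k*factorial(k) with R(k) = B(k−1)f(k)/C(k) = 1/(3*k + 2).
Verify: -3**k*(3*k + 2)*factorial(k) matches t_k.
Sum = s_(10) − s_(0); s_(10) = -214277011200, s_(0) = -1 ⇒ -214277011199.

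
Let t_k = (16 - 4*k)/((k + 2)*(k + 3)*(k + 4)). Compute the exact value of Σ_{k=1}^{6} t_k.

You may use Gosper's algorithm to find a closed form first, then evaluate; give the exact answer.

Σ = 4/15

r(k) = (k - 3)*(k + 2)/((k - 4)*(k + 5)) after simplifying.
Take A(k)=k + 2, B(k)=k + 5, C(k)=k - 4.
Key eq: (k + 2)·f(k+1) = (k + 4)·f(k) + (k - 4).
d = 2 from the (1,1,1) case.
Solving with deg f ≤ 2: f(k) = -k*(k + 11)/6.
So s_k = (B(k−1)f/C)·t_k = (-k*(k + 4)*(k + 11)/(6*(k - 4)))·t_k = 2*k*(k + 11)/(3*(k + 2)*(k + 3)).
Check: Δs_k = 4*(4 - k)/(k**3 + 9*k**2 + 26*k + 24). ✓
Evaluate s at k=7 and k=1: 14/15 and 2/3; difference 4/15.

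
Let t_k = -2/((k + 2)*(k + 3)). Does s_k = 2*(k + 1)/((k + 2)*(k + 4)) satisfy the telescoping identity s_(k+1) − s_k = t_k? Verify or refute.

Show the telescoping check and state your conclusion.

s_(k+1) = 2*(k + 2)/((k + 3)*(k + 5))
s_(k+1) − s_k = 2*(-k**2 - 3*k + 1)/(k**4 + 14*k**3 + 71*k**2 + 154*k + 120)
(s_(k+1) − s_k) − t_k = 6*(2*k + 7)/(k**4 + 14*k**3 + 71*k**2 + 154*k + 120)

Invalid: residual 6*(2*k + 7)/(k**4 + 14*k**3 + 71*k**2 + 154*k + 120) ≠ 0.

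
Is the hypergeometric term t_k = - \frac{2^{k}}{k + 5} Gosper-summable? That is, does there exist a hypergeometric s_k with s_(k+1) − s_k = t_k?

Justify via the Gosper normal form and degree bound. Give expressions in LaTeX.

r(k) = 2*(k + 5)/(k + 6) after simplifying.
Take A(k)=2*k + 10, B(k)=k + 6, C(k)=1.
Key eq: (2*k + 10)·f(k+1) = (k + 5)·f(k) + (1).
deg f ≤ -1 (via 1,1,0).
Bound -1 < 0, so the key equation has no polynomial solution.

No. Not Gosper-summable.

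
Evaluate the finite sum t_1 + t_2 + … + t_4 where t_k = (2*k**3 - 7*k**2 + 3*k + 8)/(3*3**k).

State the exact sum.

Σ = 80/81

t_(k+1)/t_k = (2*k**3 - k**2 - 5*k + 6)/(3*(2*k**3 - 7*k**2 + 3*k + 8)).
So A=1/3 and B=1, with C=k**3 - 7*k**2/2 + 3*k/2 + 4.
Set up (1/3)·f(k+1) − (1)·f(k) − (k**3 - 7*k**2/2 + 3*k/2 + 4) = 0.
Degrees (0,0,3) ⇒ d ≤ 3.
Match coefficients ⇒ f(k) = -3*(k + 1)*(k**2 - 3*k + 4)/2.
Then R = B(k−1)f/C = -3*(k + 1)*(k**2 - 3*k + 4)/(2*k**3 - 7*k**2 + 3*k + 8), so s_k = R(k)·t_k = (-k**3 + 2*k**2 - k - 4)/3**k.
s_(k+1) − s_k = (2*k**3 - 7*k**2 + 3*k + 8)/(3*3**k) = t_k.
Evaluate s at k=5 and k=1: -28/81 and -4/3; difference 80/81.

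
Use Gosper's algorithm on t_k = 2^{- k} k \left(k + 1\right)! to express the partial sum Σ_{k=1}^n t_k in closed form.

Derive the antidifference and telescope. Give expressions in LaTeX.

t_(k+1)/t_k = (k + 1)*(k + 2)/(2*k).
Normal form (A,B,C) = (k/2 + 1, 1, k).
Key eq: (k/2 + 1)·f(k+1) = (1)·f(k) + (k).
Degrees (1,0,1) ⇒ d ≤ 0.
Solving with deg f ≤ 0: f(k) = 2.
So s_k = (B(k−1)f/C)·t_k = (2/k)·t_k = 2**(1 - k)*factorial(k + 1).
Δs = k*factorial(k + 1)/2**k, as required.
Σ_(k=1)^n t_k = s_(n+1) − s_(1) = (factorial(n + 2)/2**n) − (2), i.e. -2 + factorial(n + 2)/2**n.

S(n) = -2 + 2^{- n} \left(n + 2\right)!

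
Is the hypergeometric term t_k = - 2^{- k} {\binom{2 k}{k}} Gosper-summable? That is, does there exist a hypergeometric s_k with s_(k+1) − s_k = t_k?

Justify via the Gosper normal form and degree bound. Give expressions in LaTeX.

Ratio r(k) = (2*k + 1)/(k + 1).
A = 2*k + 1, B = k + 1, C = 1.
Solve (2*k + 1)·f(k+1) − (k)·f(k) = 1.
From deg A=1, deg B=1, deg C=0: d=-1.
Negative degree bound (-1): no f exists, t_k not Gosper-summable.

No — key equation has no polynomial f.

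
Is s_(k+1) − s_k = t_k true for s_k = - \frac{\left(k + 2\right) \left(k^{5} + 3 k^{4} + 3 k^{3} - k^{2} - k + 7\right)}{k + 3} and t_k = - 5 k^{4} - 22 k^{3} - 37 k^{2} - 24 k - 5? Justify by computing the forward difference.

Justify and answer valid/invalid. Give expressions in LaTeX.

s_(k+1) = (-k**6 - 11*k**5 - 49*k**4 - 111*k**3 - 131*k**2 - 81*k - 36)/(k + 4)
s_(k+1) − s_k = (-5*k**6 - 53*k**5 - 217*k**4 - 447*k**3 - 481*k**2 - 245*k - 52)/(k**2 + 7*k + 12)
(s_(k+1) − s_k) − t_k = 2*(2*k**5 + 17*k**4 + 50*k**3 + 68*k**2 + 39*k + 4)/(k**2 + 7*k + 12)

Invalid: residual \frac{2 \left(2 k^{5} + 17 k^{4} + 50 k^{3} + 68 k^{2} + 39 k + 4\right)}{k^{2} + 7 k + 12} ≠ 0.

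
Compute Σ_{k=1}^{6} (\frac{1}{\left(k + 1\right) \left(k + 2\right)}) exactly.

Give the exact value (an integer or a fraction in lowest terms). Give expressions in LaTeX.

The ratio is (k + 1)/(k + 3).
Take A(k)=k + 1, B(k)=k + 3, C(k)=1.
Key eq: (k + 1)·f(k+1) = (k + 2)·f(k) + (1).
Bound: deg f ≤ 1.
Coefficient equations give f(k) = k.
So s_k = (B(k−1)f/C)·t_k = (k*(k + 2))·t_k = k/(k + 1).
s_(k+1) − s_k = 1/(k**2 + 3*k + 2) = t_k.
Evaluate s at k=7 and k=1: 7/8 and 1/2; difference 3/8.

Σ = 3/8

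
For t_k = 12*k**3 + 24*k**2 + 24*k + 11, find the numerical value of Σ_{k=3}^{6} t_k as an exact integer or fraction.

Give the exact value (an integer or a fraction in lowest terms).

Σ = 7724

Step 1: r(k) = (12*k**3 + 60*k**2 + 108*k + 71)/(12*k**3 + 24*k**2 + 24*k + 11).
So A=1 and B=1, with C=k**3 + 2*k**2 + 2*k + 11/12.
f must satisfy (1)·f(k+1) − (1)·f(k) = k**3 + 2*k**2 + 2*k + 11/12.
From deg A=0, deg B=0, deg C=3: d=4.
Coefficient equations give f(k) = k*(3*k**3 + 2*k**2 + 3*k + 3)/12.
So s_k = (B(k−1)f/C)·t_k = (k*(3*k**3 + 2*k**2 + 3*k + 3)/(12*k**3 + 24*k**2 + 24*k + 11))·t_k = k*(3*k**3 + 2*k**2 + 3*k + 3).
s_(k+1) − s_k = 12*k**3 + 24*k**2 + 24*k + 11 = t_k.
Σ_(k=3)^(6) t_k = s_(7) − s_(3) = 8057 − (333) = 7724.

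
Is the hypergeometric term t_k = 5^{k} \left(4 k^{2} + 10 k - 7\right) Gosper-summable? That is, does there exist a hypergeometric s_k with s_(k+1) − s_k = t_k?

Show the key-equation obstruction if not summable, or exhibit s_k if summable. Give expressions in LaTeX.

Step 1: r(k) = 5*(4*k**2 + 18*k + 7)/(4*k**2 + 10*k - 7).
A = 5, B = 1, C = k**2 + 5*k/2 - 7/4.
f must satisfy (5)·f(k+1) − (1)·f(k) = k**2 + 5*k/2 - 7/4.
From deg A=0, deg B=0, deg C=2: d=2.
Coefficient equations give f(k) = (k**2 - 3)/4.
R(k) = B(k−1)·f(k)/C(k) = (k**2 - 3)/(4*k**2 + 10*k - 7); s_k = R·t_k = 5**k*(k**2 - 3).
Check: Δs_k = 5**k*(4*k**2 + 10*k - 7). ✓

Yes. s_k = 5^{k} \left(k^{2} - 3\right).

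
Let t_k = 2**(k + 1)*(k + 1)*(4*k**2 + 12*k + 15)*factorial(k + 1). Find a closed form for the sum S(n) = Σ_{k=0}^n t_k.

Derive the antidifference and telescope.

S(n) = 8*2**n*n**4*factorial(n) + 44*2**n*n**3*factorial(n) + 92*2**n*n**2*factorial(n) + 88*2**n*n*factorial(n) + 32*2**n*factorial(n) - 2

Ratio r(k) = (k + 2)**2*(24*k + 8*(k + 1)**2 + 54)/((k + 1)*(4*k**2 + 12*k + 15)).
Gosper form: A/B · C(k+1)/C(k) with A=2*k + 4, B=1, C=k**3 + 4*k**2 + 27*k/4 + 15/4.
Key eq: (2*k + 4)·f(k+1) = (1)·f(k) + (k**3 + 4*k**2 + 27*k/4 + 15/4).
Bound: deg f ≤ 2.
Solving with deg f ≤ 2: f(k) = (2*k**2 + k + 1)/4.
Get s_k = R·t_k = 2**(k + 1)*(2*k**2 + k + 1)*factorial(k + 1) with R(k) = B(k−1)f(k)/C(k) = (2*k**2 + k + 1)/((k + 1)*(4*k**2 + 12*k + 15)).
Check: Δs_k = 2**(k + 1)*(k + 1)*(4*k**2 + 12*k + 15)*factorial(k + 1). ✓
Evaluate: s_(n+1) = 2**(n + 2)*(2*n**2 + 5*n + 4)*factorial(n + 2); subtract s_(0) = 2 ⇒ S(n) = 8*2**n*n**4*factorial(n) + 44*2**n*n**3*factorial(n) + 92*2**n*n**2*factorial(n) + 88*2**n*n*factorial(n) + 32*2**n*factorial(n) - 2.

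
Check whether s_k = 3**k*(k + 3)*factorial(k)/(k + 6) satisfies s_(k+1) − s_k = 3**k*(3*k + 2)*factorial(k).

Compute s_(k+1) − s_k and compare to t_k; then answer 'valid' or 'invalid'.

Invalid: residual -3**(k + 1)*(3*k**2 + 20*k + 11)*factorial(k)/((k + 6)*(k + 7)) ≠ 0.

s_(k+1) = 3**(k + 1)*(k + 4)*factorial(k + 1)/(k + 7)
s_(k+1) − s_k = 3**k*(3*k**3 + 32*k**2 + 92*k + 51)*factorial(k)/((k + 6)*(k + 7))
(s_(k+1) − s_k) − t_k = -3**(k + 1)*(3*k**2 + 20*k + 11)*factorial(k)/((k + 6)*(k + 7))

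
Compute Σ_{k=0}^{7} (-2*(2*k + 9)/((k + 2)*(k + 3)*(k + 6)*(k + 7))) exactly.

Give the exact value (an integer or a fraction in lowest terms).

Ratio r(k) = (k + 2)*(k + 6)*(2*k + 11)/((k + 4)*(k + 8)*(2*k + 9)).
So A=k + 2 and B=k + 8, with C=k**3 + 27*k**2/2 + 121*k/2 + 90.
Solve (k + 2)·f(k+1) − (k + 7)·f(k) = k**3 + 27*k**2/2 + 121*k/2 + 90.
d = 5 from the (1,1,3) case.
Match coefficients ⇒ f(k) = k*(k + 3)*(k + 4)*(k + 5)*(k + 8)/24.
Get s_k = R·t_k = k*(-k - 8)/(6*(k**2 + 8*k + 12)) with R(k) = B(k−1)f(k)/C(k) = k*(k + 3)*(k + 7)*(k + 8)/(12*(2*k + 9)).
s_(k+1) − s_k = 2*(-2*k - 9)/(k**4 + 18*k**3 + 113*k**2 + 288*k + 252) = t_k.
Telescoping: Σ = s_(8) − s_(0) = -16/105 − (0) = -16/105.

Σ = -16/105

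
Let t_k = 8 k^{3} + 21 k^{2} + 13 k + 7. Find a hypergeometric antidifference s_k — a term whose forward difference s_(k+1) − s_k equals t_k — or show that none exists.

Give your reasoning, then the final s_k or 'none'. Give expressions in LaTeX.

s_k = k \left(2 k^{3} + 3 k^{2} - 2 k + 4\right)

Compute t_(k+1)/t_k: get (8*k**3 + 45*k**2 + 79*k + 49)/(8*k**3 + 21*k**2 + 13*k + 7).
A = 1, B = 1, C = k**3 + 21*k**2/8 + 13*k/8 + 7/8.
Need (1)·f(k+1) − (1)·f(k) = k**3 + 21*k**2/8 + 13*k/8 + 7/8.
Degrees (0,0,3) ⇒ d ≤ 4.
Solve for f: f(k) = k*(2*k**3 + 3*k**2 - 2*k + 4)/8 (degree 4 ≤ 4).
Certificate R = B(k−1)f/C = k*(2*k**3 + 3*k**2 - 2*k + 4)/(8*k**3 + 21*k**2 + 13*k + 7) gives s_k = k*(2*k**3 + 3*k**2 - 2*k + 4).
Verify: 8*k**3 + 21*k**2 + 13*k + 7 matches t_k.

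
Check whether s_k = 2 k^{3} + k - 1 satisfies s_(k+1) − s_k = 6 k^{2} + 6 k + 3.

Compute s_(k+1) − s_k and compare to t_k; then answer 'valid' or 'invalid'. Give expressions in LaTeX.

s_(k+1) = k + 2*(k + 1)**3
s_(k+1) − s_k = 6*k**2 + 6*k + 3
(s_(k+1) − s_k) − t_k = 0

valid (s_(k+1) − s_k reduces to t_k)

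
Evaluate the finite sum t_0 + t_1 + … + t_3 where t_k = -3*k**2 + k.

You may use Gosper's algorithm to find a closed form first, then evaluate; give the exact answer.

Ratio r(k) = (-k + 3*(k + 1)**2 - 1)/(k*(3*k - 1)).
So A=1 and B=1, with C=k**2 - k/3.
Need (1)·f(k+1) − (1)·f(k) = k**2 - k/3.
deg f ≤ 3 (via 0,0,2).
Solving with deg f ≤ 3: f(k) = k*(k - 1)**2/3.
So s_k = (B(k−1)f/C)·t_k = ((k - 1)**2/(3*k - 1))·t_k = k*(-k**2 + 2*k - 1).
Check: Δs_k = k*(1 - 3*k). ✓
Telescoping: Σ = s_(4) − s_(0) = -36 − (0) = -36.

Σ = -36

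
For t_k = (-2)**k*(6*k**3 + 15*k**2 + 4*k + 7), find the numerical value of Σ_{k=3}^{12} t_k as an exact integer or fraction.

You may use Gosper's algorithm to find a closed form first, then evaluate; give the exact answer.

Σ = 36978256

The ratio is 2*(-6*k**3 - 33*k**2 - 52*k - 32)/(6*k**3 + 15*k**2 + 4*k + 7).
Factor: A=-2; B=1; C=k**3 + 5*k**2/2 + 2*k/3 + 7/6.
Key eq: (-2)·f(k+1) = (1)·f(k) + (k**3 + 5*k**2/2 + 2*k/3 + 7/6).
Degrees (0,0,3) ⇒ d ≤ 3.
A polynomial solution: f(k) = -(2*k**3 + k**2 - 4*k + 3)/6.
Then R = B(k−1)f/C = -(2*k**3 + k**2 - 4*k + 3)/(6*k**3 + 15*k**2 + 4*k + 7), so s_k = R(k)·t_k = (-2)**k*(-2*k**3 - k**2 + 4*k - 3).
Verify: (-2)**k*(6*k**3 + 15*k**2 + 4*k + 7) matches t_k.
Telescoping: Σ = s_(13) − s_(3) = 36978688 − (432) = 36978256.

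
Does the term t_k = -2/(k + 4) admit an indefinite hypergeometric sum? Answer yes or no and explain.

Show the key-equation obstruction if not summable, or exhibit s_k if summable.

r(k) = (k + 4)/(k + 5) after simplifying.
Gosper form: A/B · C(k+1)/C(k) with A=k + 4, B=k + 5, C=1.
Solve (k + 4)·f(k+1) − (k + 4)·f(k) = 1.
Degrees (1,1,0) ⇒ d ≤ 0.
Put f(k) = c0: A·f(k+1) − B(k−1)·f(k) − C = -1; need -1 = 0 — inconsistent ⇒ no f, not summable.

No — t_k has no hypergeometric antidifference.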